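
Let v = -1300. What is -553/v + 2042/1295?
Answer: 674147/336700 ≈ 2.0022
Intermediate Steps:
-553/v + 2042/1295 = -553/(-1300) + 2042/1295 = -553*(-1/1300) + 2042*(1/1295) = 553/1300 + 2042/1295 = 674147/336700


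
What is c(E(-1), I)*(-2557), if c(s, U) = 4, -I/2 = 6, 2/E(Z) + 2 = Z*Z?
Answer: -10228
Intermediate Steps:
E(Z) = 2/(-2 + Z**2) (E(Z) = 2/(-2 + Z*Z) = 2/(-2 + Z**2))
I = -12 (I = -2*6 = -12)
c(E(-1), I)*(-2557) = 4*(-2557) = -10228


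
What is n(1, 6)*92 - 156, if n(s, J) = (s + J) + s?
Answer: 580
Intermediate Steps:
n(s, J) = J + 2*s (n(s, J) = (J + s) + s = J + 2*s)
n(1, 6)*92 - 156 = (6 + 2*1)*92 - 156 = (6 + 2)*92 - 156 = 8*92 - 156 = 736 - 156 = 580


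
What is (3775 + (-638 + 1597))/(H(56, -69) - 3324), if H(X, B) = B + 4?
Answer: -4734/3389 ≈ -1.3969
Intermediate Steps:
H(X, B) = 4 + B
(3775 + (-638 + 1597))/(H(56, -69) - 3324) = (3775 + (-638 + 1597))/((4 - 69) - 3324) = (3775 + 959)/(-65 - 3324) = 4734/(-3389) = 4734*(-1/3389) = -4734/3389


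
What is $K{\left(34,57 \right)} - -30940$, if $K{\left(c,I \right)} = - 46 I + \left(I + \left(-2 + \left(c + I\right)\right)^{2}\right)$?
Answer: $36296$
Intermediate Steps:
$K{\left(c,I \right)} = \left(-2 + I + c\right)^{2} - 45 I$ ($K{\left(c,I \right)} = - 46 I + \left(I + \left(-2 + \left(I + c\right)\right)^{2}\right) = - 46 I + \left(I + \left(-2 + I + c\right)^{2}\right) = \left(-2 + I + c\right)^{2} - 45 I$)
$K{\left(34,57 \right)} - -30940 = \left(\left(-2 + 57 + 34\right)^{2} - 2565\right) - -30940 = \left(89^{2} - 2565\right) + 30940 = \left(7921 - 2565\right) + 30940 = 5356 + 30940 = 36296$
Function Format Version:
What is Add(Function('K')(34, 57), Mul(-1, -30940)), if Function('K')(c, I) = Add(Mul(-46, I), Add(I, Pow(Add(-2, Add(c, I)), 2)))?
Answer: 36296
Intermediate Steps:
Function('K')(c, I) = Add(Pow(Add(-2, I, c), 2), Mul(-45, I)) (Function('K')(c, I) = Add(Mul(-46, I), Add(I, Pow(Add(-2, Add(I, c)), 2))) = Add(Mul(-46, I), Add(I, Pow(Add(-2, I, c), 2))) = Add(Pow(Add(-2, I, c), 2), Mul(-45, I)))
Add(Function('K')(34, 57), Mul(-1, -30940)) = Add(Add(Pow(Add(-2, 57, 34), 2), Mul(-45, 57)), Mul(-1, -30940)) = Add(Add(Pow(89, 2), -2565), 30940) = Add(Add(7921, -2565), 30940) = Add(5356, 30940) = 36296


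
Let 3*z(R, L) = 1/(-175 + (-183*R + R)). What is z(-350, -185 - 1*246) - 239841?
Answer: -45707698574/190575 ≈ -2.3984e+5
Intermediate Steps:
z(R, L) = 1/(3*(-175 - 182*R)) (z(R, L) = 1/(3*(-175 + (-183*R + R))) = 1/(3*(-175 - 182*R)))
z(-350, -185 - 1*246) - 239841 = -1/(525 + 546*(-350)) - 239841 = -1/(525 - 191100) - 239841 = -1/(-190575) - 239841 = -1*(-1/190575) - 239841 = 1/190575 - 239841 = -45707698574/190575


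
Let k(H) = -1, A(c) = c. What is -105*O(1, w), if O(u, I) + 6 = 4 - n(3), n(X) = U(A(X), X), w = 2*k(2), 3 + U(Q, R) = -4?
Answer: -525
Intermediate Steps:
U(Q, R) = -7 (U(Q, R) = -3 - 4 = -7)
w = -2 (w = 2*(-1) = -2)
n(X) = -7
O(u, I) = 5 (O(u, I) = -6 + (4 - 1*(-7)) = -6 + (4 + 7) = -6 + 11 = 5)
-105*O(1, w) = -105*5 = -525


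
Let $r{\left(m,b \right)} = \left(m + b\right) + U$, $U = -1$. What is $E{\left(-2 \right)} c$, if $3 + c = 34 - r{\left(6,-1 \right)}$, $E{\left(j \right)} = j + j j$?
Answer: $54$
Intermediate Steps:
$E{\left(j \right)} = j + j^{2}$
$r{\left(m,b \right)} = -1 + b + m$ ($r{\left(m,b \right)} = \left(m + b\right) - 1 = \left(b + m\right) - 1 = -1 + b + m$)
$c = 27$ ($c = -3 + \left(34 - \left(-1 - 1 + 6\right)\right) = -3 + \left(34 - 4\right) = -3 + 30 = 27$)
$E{\left(-2 \right)} c = - 2 \left(1 - 2\right) 27 = \left(-2\right) \left(-1\right) 27 = 2 \cdot 27 = 54$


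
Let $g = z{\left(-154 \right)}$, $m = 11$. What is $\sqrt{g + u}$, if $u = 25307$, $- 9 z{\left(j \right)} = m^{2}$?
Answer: $\frac{\sqrt{227642}}{3} \approx 159.04$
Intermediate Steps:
$z{\left(j \right)} = - \frac{121}{9}$ ($z{\left(j \right)} = - \frac{11^{2}}{9} = \left(- \frac{1}{9}\right) 121 = - \frac{121}{9}$)
$g = - \frac{121}{9} \approx -13.444$
$\sqrt{g + u} = \sqrt{- \frac{121}{9} + 25307} = \sqrt{\frac{227642}{9}} = \frac{\sqrt{227642}}{3}$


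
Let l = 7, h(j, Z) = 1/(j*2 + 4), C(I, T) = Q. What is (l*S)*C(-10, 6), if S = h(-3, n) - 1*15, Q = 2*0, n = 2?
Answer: 0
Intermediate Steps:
Q = 0
C(I, T) = 0
h(j, Z) = 1/(4 + 2*j) (h(j, Z) = 1/(2*j + 4) = 1/(4 + 2*j))
S = -31/2 (S = 1/(2*(2 - 3)) - 1*15 = (½)/(-1) - 15 = (½)*(-1) - 15 = -½ - 15 = -31/2 ≈ -15.500)
(l*S)*C(-10, 6) = (7*(-31/2))*0 = -217/2*0 = 0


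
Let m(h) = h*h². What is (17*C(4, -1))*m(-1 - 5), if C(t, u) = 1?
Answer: -3672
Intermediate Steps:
m(h) = h³
(17*C(4, -1))*m(-1 - 5) = (17*1)*(-1 - 5)³ = 17*(-6)³ = 17*(-216) = -3672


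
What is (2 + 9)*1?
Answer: 11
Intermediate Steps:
(2 + 9)*1 = 11*1 = 11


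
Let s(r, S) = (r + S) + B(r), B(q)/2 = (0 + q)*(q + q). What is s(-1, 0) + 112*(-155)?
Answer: -17357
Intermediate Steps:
B(q) = 4*q² (B(q) = 2*((0 + q)*(q + q)) = 2*(q*(2*q)) = 2*(2*q²) = 4*q²)
s(r, S) = S + r + 4*r² (s(r, S) = (r + S) + 4*r² = (S + r) + 4*r² = S + r + 4*r²)
s(-1, 0) + 112*(-155) = (0 - 1 + 4*(-1)²) + 112*(-155) = (0 - 1 + 4*1) - 17360 = (0 - 1 + 4) - 17360 = 3 - 17360 = -17357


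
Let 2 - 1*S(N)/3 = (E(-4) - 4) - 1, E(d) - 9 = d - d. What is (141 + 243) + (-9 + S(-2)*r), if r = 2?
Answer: 363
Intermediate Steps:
E(d) = 9 (E(d) = 9 + (d - d) = 9 + 0 = 9)
S(N) = -6 (S(N) = 6 - 3*((9 - 4) - 1) = 6 - 3*(5 - 1) = 6 - 3*4 = 6 - 12 = -6)
(141 + 243) + (-9 + S(-2)*r) = (141 + 243) + (-9 - 6*2) = 384 + (-9 - 12) = 384 - 21 = 363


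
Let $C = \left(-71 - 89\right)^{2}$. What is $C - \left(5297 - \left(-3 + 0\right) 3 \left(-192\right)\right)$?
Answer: $22031$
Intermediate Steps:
$C = 25600$ ($C = \left(-160\right)^{2} = 25600$)
$C - \left(5297 - \left(-3 + 0\right) 3 \left(-192\right)\right) = 25600 - \left(5297 - \left(-3 + 0\right) 3 \left(-192\right)\right) = 25600 - \left(5297 - \left(-3\right) 3 \left(-192\right)\right) = 25600 - 3569 = 22031$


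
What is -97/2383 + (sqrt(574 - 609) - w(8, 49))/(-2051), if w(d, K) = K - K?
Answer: -97/2383 - I*sqrt(35)/2051 ≈ -0.040705 - 0.0028845*I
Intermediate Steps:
w(d, K) = 0
-97/2383 + (sqrt(574 - 609) - w(8, 49))/(-2051) = -97/2383 + (sqrt(574 - 609) - 1*0)/(-2051) = -97*1/2383 + (sqrt(-35) + 0)*(-1/2051) = -97/2383 + (I*sqrt(35) + 0)*(-1/2051) = -97/2383 + (I*sqrt(35))*(-1/2051) = -97/2383 - I*sqrt(35)/2051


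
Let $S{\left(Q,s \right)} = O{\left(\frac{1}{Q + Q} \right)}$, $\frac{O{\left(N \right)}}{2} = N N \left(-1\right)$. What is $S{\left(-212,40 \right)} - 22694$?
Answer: $- \frac{2039918273}{89888} \approx -22694.0$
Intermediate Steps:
$O{\left(N \right)} = - 2 N^{2}$ ($O{\left(N \right)} = 2 N N \left(-1\right) = 2 N^{2} \left(-1\right) = 2 \left(- N^{2}\right) = - 2 N^{2}$)
$S{\left(Q,s \right)} = - \frac{1}{2 Q^{2}}$ ($S{\left(Q,s \right)} = - 2 \left(\frac{1}{Q + Q}\right)^{2} = - 2 \left(\frac{1}{2 Q}\right)^{2} = - 2 \frac{1}{4 Q^{2}} = - \frac{1}{2 Q^{2}}$)
$S{\left(-212,40 \right)} - 22694 = - \frac{1}{2 \cdot 44944} - 22694 = \left(- \frac{1}{2}\right) \frac{1}{44944} - 22694 = - \frac{1}{89888} - 22694 = - \frac{2039918273}{89888}$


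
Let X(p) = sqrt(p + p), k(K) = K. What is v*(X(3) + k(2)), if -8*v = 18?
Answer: -9/2 - 9*sqrt(6)/4 ≈ -10.011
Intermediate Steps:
v = -9/4 (v = -1/8*18 = -9/4 ≈ -2.2500)
X(p) = sqrt(2)*sqrt(p) (X(p) = sqrt(2*p) = sqrt(2)*sqrt(p))
v*(X(3) + k(2)) = -9*(sqrt(2)*sqrt(3) + 2)/4 = -9*(sqrt(6) + 2)/4 = -9*(2 + sqrt(6))/4 = -9/2 - 9*sqrt(6)/4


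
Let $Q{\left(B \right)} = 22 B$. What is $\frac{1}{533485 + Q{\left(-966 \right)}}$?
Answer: $\frac{1}{512233} \approx 1.9522 \cdot 10^{-6}$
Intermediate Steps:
$\frac{1}{533485 + Q{\left(-966 \right)}} = \frac{1}{533485 + 22 \left(-966\right)} = \frac{1}{533485 - 21252} = \frac{1}{512233}$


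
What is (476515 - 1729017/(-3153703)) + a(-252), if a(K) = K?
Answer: 1501993780906/3153703 ≈ 4.7626e+5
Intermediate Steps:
(476515 - 1729017/(-3153703)) + a(-252) = (476515 - 1729017/(-3153703)) - 252 = (476515 - 1729017*(-1/3153703)) - 252 = (476515 + 1729017/3153703) - 252 = 1502788514062/3153703 - 252 = 1501993780906/3153703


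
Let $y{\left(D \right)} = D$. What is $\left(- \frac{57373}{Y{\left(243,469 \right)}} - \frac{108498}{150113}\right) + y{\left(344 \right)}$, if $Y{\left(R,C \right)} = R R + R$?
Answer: $\frac{3046726502059}{8900499996} \approx 342.31$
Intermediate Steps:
$Y{\left(R,C \right)} = R + R^{2}$ ($Y{\left(R,C \right)} = R^{2} + R = R + R^{2}$)
$\left(- \frac{57373}{Y{\left(243,469 \right)}} - \frac{108498}{150113}\right) + y{\left(344 \right)} = \left(- \frac{57373}{243 \left(1 + 243\right)} - \frac{108498}{150113}\right) + 344 = \left(- \frac{57373}{243 \cdot 244} - \frac{108498}{150113}\right) + 344 = \left(- \frac{57373}{59292} - \frac{108498}{150113}\right) + 344 = - \frac{15045496565}{8900499996} + 344 = \frac{3046726502059}{8900499996}$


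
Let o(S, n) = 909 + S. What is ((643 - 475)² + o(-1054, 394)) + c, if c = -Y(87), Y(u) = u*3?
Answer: 27818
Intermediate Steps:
Y(u) = 3*u
c = -261 (c = -3*87 = -1*261 = -261)
((643 - 475)² + o(-1054, 394)) + c = ((643 - 475)² + (909 - 1054)) - 261 = (168² - 145) - 261 = (28224 - 145) - 261 = 28079 - 261 = 27818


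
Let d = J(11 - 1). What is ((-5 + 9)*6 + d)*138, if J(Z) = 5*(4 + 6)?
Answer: 10212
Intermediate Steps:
J(Z) = 50 (J(Z) = 5*10 = 50)
d = 50
((-5 + 9)*6 + d)*138 = ((-5 + 9)*6 + 50)*138 = (4*6 + 50)*138 = (24 + 50)*138 = 74*138 = 10212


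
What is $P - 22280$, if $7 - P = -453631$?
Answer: $431358$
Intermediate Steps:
$P = 453638$ ($P = 7 - -453631 = 7 + 453631 = 453638$)
$P - 22280 = 453638 - 22280 = 431358$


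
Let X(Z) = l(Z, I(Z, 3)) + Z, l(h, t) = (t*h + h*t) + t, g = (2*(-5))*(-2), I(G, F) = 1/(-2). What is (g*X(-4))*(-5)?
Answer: 50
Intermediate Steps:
I(G, F) = -1/2
g = 20 (g = -10*(-2) = 20)
l(h, t) = t + 2*h*t (l(h, t) = (h*t + h*t) + t = 2*h*t + t = t + 2*h*t)
X(Z) = -1/2 (X(Z) = -(1 + 2*Z)/2 + Z = (-1/2 - Z) + Z = -1/2)
(g*X(-4))*(-5) = (20*(-1/2))*(-5) = -10*(-5) = 50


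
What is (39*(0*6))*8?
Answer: 0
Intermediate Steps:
(39*(0*6))*8 = (39*0)*8 = 0*8 = 0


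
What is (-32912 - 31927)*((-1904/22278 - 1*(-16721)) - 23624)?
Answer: 1661898545497/3713 ≈ 4.4759e+8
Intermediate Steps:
(-32912 - 31927)*((-1904/22278 - 1*(-16721)) - 23624) = -64839*((-1904*1/22278 + 16721) - 23624) = -64839*((-952/11139 + 16721) - 23624) = -64839*(186254267/11139 - 23624) = -64839*(-76893469/11139) = 1661898545497/3713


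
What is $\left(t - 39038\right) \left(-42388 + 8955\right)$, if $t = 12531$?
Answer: $886208531$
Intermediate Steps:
$\left(t - 39038\right) \left(-42388 + 8955\right) = \left(12531 - 39038\right) \left(-42388 + 8955\right) = \left(-26507\right) \left(-33433\right) = 886208531$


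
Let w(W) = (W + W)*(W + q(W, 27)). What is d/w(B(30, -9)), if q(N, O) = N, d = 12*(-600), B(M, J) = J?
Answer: -200/9 ≈ -22.222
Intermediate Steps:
d = -7200
w(W) = 4*W**2 (w(W) = (W + W)*(W + W) = (2*W)*(2*W) = 4*W**2)
d/w(B(30, -9)) = -7200/(4*(-9)**2) = -7200/(4*81) = -7200/324 = -7200*1/324 = -200/9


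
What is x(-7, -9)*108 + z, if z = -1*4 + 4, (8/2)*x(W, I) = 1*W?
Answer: -189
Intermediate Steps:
x(W, I) = W/4 (x(W, I) = (1*W)/4 = W/4)
z = 0 (z = -4 + 4 = 0)
x(-7, -9)*108 + z = ((1/4)*(-7))*108 + 0 = -7/4*108 + 0 = -189 + 0 = -189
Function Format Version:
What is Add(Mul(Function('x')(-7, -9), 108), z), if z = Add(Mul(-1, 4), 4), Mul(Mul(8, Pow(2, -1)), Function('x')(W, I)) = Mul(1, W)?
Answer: -189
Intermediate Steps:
Function('x')(W, I) = Mul(Rational(1, 4), W) (Function('x')(W, I) = Mul(Rational(1, 4), Mul(1, W)) = Mul(Rational(1, 4), W))
z = 0 (z = Add(-4, 4) = 0)
Add(Mul(Function('x')(-7, -9), 108), z) = Add(Mul(Mul(Rational(1, 4), -7), 108), 0) = Add(Mul(Rational(-7, 4), 108), 0) = Add(-189, 0) = -189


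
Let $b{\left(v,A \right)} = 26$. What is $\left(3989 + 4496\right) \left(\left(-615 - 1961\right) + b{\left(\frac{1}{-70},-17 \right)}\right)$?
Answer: $-21636750$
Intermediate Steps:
$\left(3989 + 4496\right) \left(\left(-615 - 1961\right) + b{\left(\frac{1}{-70},-17 \right)}\right) = \left(3989 + 4496\right) \left(\left(-615 - 1961\right) + 26\right) = 8485 \left(\left(-615 - 1961\right) + 26\right) = 8485 \left(-2576 + 26\right) = 8485 \left(-2550\right) = -21636750$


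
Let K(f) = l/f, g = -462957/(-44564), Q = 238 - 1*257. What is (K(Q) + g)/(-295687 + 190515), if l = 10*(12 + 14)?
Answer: 2790457/89050815152 ≈ 3.1336e-5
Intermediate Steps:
l = 260 (l = 10*26 = 260)
Q = -19 (Q = 238 - 257 = -19)
g = 462957/44564 (g = -462957*(-1/44564) = 462957/44564 ≈ 10.389)
K(f) = 260/f
(K(Q) + g)/(-295687 + 190515) = (260/(-19) + 462957/44564)/(-295687 + 190515) = (260*(-1/19) + 462957/44564)/(-105172) = (-260/19 + 462957/44564)*(-1/105172) = -2790457/846716*(-1/105172) = 2790457/89050815152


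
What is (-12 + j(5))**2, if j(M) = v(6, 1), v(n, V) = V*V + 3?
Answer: 64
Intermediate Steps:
v(n, V) = 3 + V**2 (v(n, V) = V**2 + 3 = 3 + V**2)
j(M) = 4 (j(M) = 3 + 1**2 = 3 + 1 = 4)
(-12 + j(5))**2 = (-12 + 4)**2 = (-8)**2 = 64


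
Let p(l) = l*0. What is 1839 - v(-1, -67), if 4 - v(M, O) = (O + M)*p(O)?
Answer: 1835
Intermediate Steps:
p(l) = 0
v(M, O) = 4 (v(M, O) = 4 - (O + M)*0 = 4 - (M + O)*0 = 4 - 1*0 = 4 + 0 = 4)
1839 - v(-1, -67) = 1839 - 1*4 = 1839 - 4 = 1835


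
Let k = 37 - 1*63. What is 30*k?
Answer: -780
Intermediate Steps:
k = -26 (k = 37 - 63 = -26)
30*k = 30*(-26) = -780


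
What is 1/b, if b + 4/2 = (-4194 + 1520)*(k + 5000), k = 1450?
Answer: -1/17247302 ≈ -5.7980e-8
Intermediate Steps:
b = -17247302 (b = -2 + (-4194 + 1520)*(1450 + 5000) = -2 - 2674*6450 = -2 - 17247300 = -17247302)
1/b = 1/(-17247302) = -1/17247302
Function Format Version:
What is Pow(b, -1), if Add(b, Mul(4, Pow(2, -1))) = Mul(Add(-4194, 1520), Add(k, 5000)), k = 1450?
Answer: Rational(-1, 17247302) ≈ -5.7980e-8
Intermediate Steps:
b = -17247302 (b = Add(-2, Mul(Add(-4194, 1520), Add(1450, 5000))) = Add(-2, Mul(-2674, 6450)) = Add(-2, -17247300) = -17247302)
Pow(b, -1) = Pow(-17247302, -1) = Rational(-1, 17247302)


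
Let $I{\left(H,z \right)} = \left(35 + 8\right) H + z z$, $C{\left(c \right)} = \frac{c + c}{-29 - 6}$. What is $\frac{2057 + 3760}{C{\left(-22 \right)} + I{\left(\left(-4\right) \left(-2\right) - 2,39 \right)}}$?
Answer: $\frac{203595}{62309} \approx 3.2675$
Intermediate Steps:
$C{\left(c \right)} = - \frac{2 c}{35}$ ($C{\left(c \right)} = \frac{2 c}{-35} = 2 c \left(- \frac{1}{35}\right) = - \frac{2 c}{35}$)
$I{\left(H,z \right)} = z^{2} + 43 H$ ($I{\left(H,z \right)} = 43 H + z^{2} = z^{2} + 43 H$)
$\frac{2057 + 3760}{C{\left(-22 \right)} + I{\left(\left(-4\right) \left(-2\right) - 2,39 \right)}} = \frac{2057 + 3760}{\left(- \frac{2}{35}\right) \left(-22\right) + \left(39^{2} + 43 \left(\left(-4\right) \left(-2\right) - 2\right)\right)} = \frac{5817}{\frac{44}{35} + \left(1521 + 43 \left(8 - 2\right)\right)} = \frac{5817}{\frac{44}{35} + \left(1521 + 43 \cdot 6\right)} = \frac{5817}{\frac{44}{35} + \left(1521 + 258\right)} = \frac{5817}{\frac{44}{35} + 1779} = \frac{5817}{\frac{62309}{35}} = 5817 \cdot \frac{35}{62309} = \frac{203595}{62309}$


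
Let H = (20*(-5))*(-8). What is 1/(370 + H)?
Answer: 1/1170 ≈ 0.00085470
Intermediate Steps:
H = 800 (H = -100*(-8) = 800)
1/(370 + H) = 1/(370 + 800) = 1/1170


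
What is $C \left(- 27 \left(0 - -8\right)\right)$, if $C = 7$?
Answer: $-1512$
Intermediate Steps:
$C \left(- 27 \left(0 - -8\right)\right) = 7 \left(- 27 \left(0 - -8\right)\right) = 7 \left(- 27 \left(0 + 8\right)\right) = 7 \left(\left(-27\right) 8\right) = 7 \left(-216\right) = -1512$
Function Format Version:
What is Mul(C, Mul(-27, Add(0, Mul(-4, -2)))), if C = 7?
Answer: -1512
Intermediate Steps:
Mul(C, Mul(-27, Add(0, Mul(-4, -2)))) = Mul(7, Mul(-27, Add(0, Mul(-4, -2)))) = Mul(7, Mul(-27, Add(0, 8))) = Mul(7, Mul(-27, 8)) = Mul(7, -216) = -1512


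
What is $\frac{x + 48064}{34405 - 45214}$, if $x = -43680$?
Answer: $- \frac{4384}{10809} \approx -0.40559$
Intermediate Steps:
$\frac{x + 48064}{34405 - 45214} = \frac{-43680 + 48064}{34405 - 45214} = \frac{4384}{-10809} = 4384 \left(- \frac{1}{10809}\right) = - \frac{4384}{10809}$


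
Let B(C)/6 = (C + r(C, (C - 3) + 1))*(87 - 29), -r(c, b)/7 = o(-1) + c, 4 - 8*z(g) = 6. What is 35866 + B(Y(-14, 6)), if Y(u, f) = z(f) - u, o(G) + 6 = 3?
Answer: 14464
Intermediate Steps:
o(G) = -3 (o(G) = -6 + 3 = -3)
z(g) = -¼ (z(g) = ½ - ⅛*6 = ½ - ¾ = -¼)
r(c, b) = 21 - 7*c (r(c, b) = -7*(-3 + c) = 21 - 7*c)
Y(u, f) = -¼ - u
B(C) = 7308 - 2088*C (B(C) = 6*((C + (21 - 7*C))*(87 - 29)) = 6*((21 - 6*C)*58) = 6*(1218 - 348*C) = 7308 - 2088*C)
35866 + B(Y(-14, 6)) = 35866 + (7308 - 2088*(-¼ - 1*(-14))) = 35866 + (7308 - 2088*(-¼ + 14)) = 35866 + (7308 - 2088*55/4) = 35866 + (7308 - 28710) = 35866 - 21402 = 14464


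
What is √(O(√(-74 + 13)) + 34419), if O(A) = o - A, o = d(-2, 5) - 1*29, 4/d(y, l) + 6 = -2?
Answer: √(137558 - 4*I*√61)/2 ≈ 185.44 - 0.021058*I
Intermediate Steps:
d(y, l) = -½ (d(y, l) = 4/(-6 - 2) = 4/(-8) = 4*(-⅛) = -½)
o = -59/2 (o = -½ - 1*29 = -½ - 29 = -59/2 ≈ -29.500)
O(A) = -59/2 - A
√(O(√(-74 + 13)) + 34419) = √((-59/2 - √(-74 + 13)) + 34419) = √((-59/2 - √(-61)) + 34419) = √((-59/2 - I*√61) + 34419) = √(68779/2 - I*√61)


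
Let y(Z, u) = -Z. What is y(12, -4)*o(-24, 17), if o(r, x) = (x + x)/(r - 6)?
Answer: 68/5 ≈ 13.600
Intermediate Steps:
o(r, x) = 2*x/(-6 + r) (o(r, x) = (2*x)/(-6 + r) = 2*x/(-6 + r))
y(12, -4)*o(-24, 17) = (-1*12)*(2*17/(-6 - 24)) = -24*17/(-30) = -24*17*(-1)/30 = -12*(-17/15) = 68/5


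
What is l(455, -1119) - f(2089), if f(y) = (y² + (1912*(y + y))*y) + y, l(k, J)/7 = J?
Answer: -16692007747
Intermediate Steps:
l(k, J) = 7*J
f(y) = y + 3825*y² (f(y) = (y² + (1912*(2*y))*y) + y = (y² + (3824*y)*y) + y = (y² + 3824*y²) + y = 3825*y² + y = y + 3825*y²)
l(455, -1119) - f(2089) = 7*(-1119) - 2089*(1 + 3825*2089) = -7833 - 2089*(1 + 7990425) = -7833 - 2089*7990426 = -7833 - 1*16691999914 = -7833 - 16691999914 = -16692007747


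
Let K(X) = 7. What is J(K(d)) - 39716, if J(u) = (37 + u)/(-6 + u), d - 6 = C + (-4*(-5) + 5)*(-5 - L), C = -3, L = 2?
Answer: -39672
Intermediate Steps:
d = -172 (d = 6 + (-3 + (-4*(-5) + 5)*(-5 - 1*2)) = 6 + (-3 + (20 + 5)*(-5 - 2)) = 6 + (-3 + 25*(-7)) = 6 + (-3 - 175) = 6 - 178 = -172)
J(u) = (37 + u)/(-6 + u)
J(K(d)) - 39716 = (37 + 7)/(-6 + 7) - 39716 = 44/1 - 39716 = 1*44 - 39716 = 44 - 39716 = -39672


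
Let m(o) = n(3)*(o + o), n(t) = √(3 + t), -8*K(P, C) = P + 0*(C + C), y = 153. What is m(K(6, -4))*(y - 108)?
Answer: -135*√6/2 ≈ -165.34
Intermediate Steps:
K(P, C) = -P/8 (K(P, C) = -(P + 0*(C + C))/8 = -(P + 0*(2*C))/8 = -(P + 0)/8 = -P/8)
m(o) = 2*o*√6 (m(o) = √(3 + 3)*(o + o) = √6*(2*o) = 2*o*√6)
m(K(6, -4))*(y - 108) = (2*(-⅛*6)*√6)*(153 - 108) = (2*(-¾)*√6)*45 = -3*√6/2*45 = -135*√6/2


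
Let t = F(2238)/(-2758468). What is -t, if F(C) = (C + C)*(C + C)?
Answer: 5008644/689617 ≈ 7.2629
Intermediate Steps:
F(C) = 4*C² (F(C) = (2*C)*(2*C) = 4*C²)
t = -5008644/689617 (t = (4*2238²)/(-2758468) = (4*5008644)*(-1/2758468) = 20034576*(-1/2758468) = -5008644/689617 ≈ -7.2629)
-t = -1*(-5008644/689617) = 5008644/689617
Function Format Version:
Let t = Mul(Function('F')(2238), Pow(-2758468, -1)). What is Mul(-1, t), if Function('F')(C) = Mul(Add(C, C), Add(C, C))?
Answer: Rational(5008644, 689617) ≈ 7.2629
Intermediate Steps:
Function('F')(C) = Mul(4, Pow(C, 2)) (Function('F')(C) = Mul(Mul(2, C), Mul(2, C)) = Mul(4, Pow(C, 2)))
t = Rational(-5008644, 689617) (t = Mul(Mul(4, Pow(2238, 2)), Pow(-2758468, -1)) = Mul(Mul(4, 5008644), Rational(-1, 2758468)) = Mul(20034576, Rational(-1, 2758468)) = Rational(-5008644, 689617) ≈ -7.2629)
Mul(-1, t) = Mul(-1, Rational(-5008644, 689617)) = Rational(5008644, 689617)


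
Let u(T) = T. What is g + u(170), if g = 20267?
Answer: 20437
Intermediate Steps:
g + u(170) = 20267 + 170 = 20437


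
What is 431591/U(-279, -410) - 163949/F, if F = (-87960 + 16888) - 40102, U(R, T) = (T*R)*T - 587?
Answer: 177704796403/121258482366 ≈ 1.4655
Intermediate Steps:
U(R, T) = -587 + R*T² (U(R, T) = (R*T)*T - 587 = R*T² - 587 = -587 + R*T²)
F = -111174 (F = -71072 - 40102 = -111174)
431591/U(-279, -410) - 163949/F = 431591/(-587 - 279*(-410)²) - 163949/(-111174) = 431591/(-587 - 279*168100) - 163949*(-1/111174) = 431591/(-587 - 46899900) + 163949/111174 = 431591/(-46900487) + 163949/111174 = 431591*(-1/46900487) + 163949/111174 = -10037/1090709 + 163949/111174 = 177704796403/121258482366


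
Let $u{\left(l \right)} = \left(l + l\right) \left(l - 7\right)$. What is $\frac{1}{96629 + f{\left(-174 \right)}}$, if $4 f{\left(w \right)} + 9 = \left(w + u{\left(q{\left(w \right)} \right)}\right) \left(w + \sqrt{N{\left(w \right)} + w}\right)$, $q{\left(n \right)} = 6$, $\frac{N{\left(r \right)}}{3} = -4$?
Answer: $\frac{1675484}{175459349497} + \frac{744 i \sqrt{186}}{175459349497} \approx 9.5491 \cdot 10^{-6} + 5.783 \cdot 10^{-8} i$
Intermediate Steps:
$N{\left(r \right)} = -12$ ($N{\left(r \right)} = 3 \left(-4\right) = -12$)
$u{\left(l \right)} = 2 l \left(-7 + l\right)$
$f{\left(w \right)} = - \frac{9}{4} + \frac{\left(-12 + w\right) \left(w + \sqrt{-12 + w}\right)}{4}$ ($f{\left(w \right)} = - \frac{9}{4} + \frac{\left(w + 2 \cdot 6 \left(-7 + 6\right)\right) \left(w + \sqrt{-12 + w}\right)}{4} = - \frac{9}{4} + \frac{\left(w + 2 \cdot 6 \left(-1\right)\right) \left(w + \sqrt{-12 + w}\right)}{4} = - \frac{9}{4} + \frac{\left(w - 12\right) \left(w + \sqrt{-12 + w}\right)}{4} = - \frac{9}{4} + \frac{\left(-12 + w\right) \left(w + \sqrt{-12 + w}\right)}{4}$)
$\frac{1}{96629 + f{\left(-174 \right)}} = \frac{1}{96629 - \left(- \frac{2079}{4} - 7569 + \frac{93 \sqrt{-12 - 174}}{2}\right)} = \frac{1}{96629 + \left(- \frac{9}{4} + 522 - 3 \sqrt{-186} + \frac{1}{4} \cdot 30276 + \frac{1}{4} \left(-174\right) \sqrt{-186}\right)} = \frac{1}{96629 + \left(- \frac{9}{4} + 522 - 3 i \sqrt{186} + 7569 + \frac{1}{4} \left(-174\right) i \sqrt{186}\right)} = \frac{1}{96629 - \left(- \frac{32355}{4} + \frac{93 i \sqrt{186}}{2}\right)} = \frac{1}{96629 + \left(\frac{32355}{4} - \frac{93 i \sqrt{186}}{2}\right)} = \frac{1}{\frac{418871}{4} - \frac{93 i \sqrt{186}}{2}}$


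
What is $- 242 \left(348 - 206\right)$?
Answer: $-34364$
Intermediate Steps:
$- 242 \left(348 - 206\right) = \left(-242\right) 142 = -34364$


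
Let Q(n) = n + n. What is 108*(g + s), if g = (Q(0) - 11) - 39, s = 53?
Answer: 324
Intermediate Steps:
Q(n) = 2*n
g = -50 (g = (2*0 - 11) - 39 = (0 - 11) - 39 = -11 - 39 = -50)
108*(g + s) = 108*(-50 + 53) = 108*3 = 324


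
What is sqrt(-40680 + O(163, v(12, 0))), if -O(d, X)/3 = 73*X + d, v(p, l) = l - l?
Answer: I*sqrt(41169) ≈ 202.9*I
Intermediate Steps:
v(p, l) = 0
O(d, X) = -219*X - 3*d (O(d, X) = -3*(73*X + d) = -3*(d + 73*X) = -219*X - 3*d)
sqrt(-40680 + O(163, v(12, 0))) = sqrt(-40680 + (-219*0 - 3*163)) = sqrt(-40680 + (0 - 489)) = sqrt(-40680 - 489) = sqrt(-41169) = I*sqrt(41169)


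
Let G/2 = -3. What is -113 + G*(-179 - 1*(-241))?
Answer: -485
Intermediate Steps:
G = -6 (G = 2*(-3) = -6)
-113 + G*(-179 - 1*(-241)) = -113 - 6*(-179 - 1*(-241)) = -113 - 6*(-179 + 241) = -113 - 6*62 = -113 - 372 = -485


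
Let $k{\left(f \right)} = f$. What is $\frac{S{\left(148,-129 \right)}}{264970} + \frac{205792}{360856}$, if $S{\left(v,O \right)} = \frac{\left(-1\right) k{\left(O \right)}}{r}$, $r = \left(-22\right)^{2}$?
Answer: $\frac{3298992546323}{5784768866360} \approx 0.57029$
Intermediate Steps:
$r = 484$
$S{\left(v,O \right)} = - \frac{O}{484}$ ($S{\left(v,O \right)} = \frac{\left(-1\right) O}{484} = - O \frac{1}{484} = - \frac{O}{484}$)
$\frac{S{\left(148,-129 \right)}}{264970} + \frac{205792}{360856} = \frac{\left(- \frac{1}{484}\right) \left(-129\right)}{264970} + \frac{205792}{360856} = \frac{129}{484} \cdot \frac{1}{264970} + 205792 \cdot \frac{1}{360856} = \frac{129}{128245480} + \frac{25724}{45107} = \frac{3298992546323}{5784768866360}$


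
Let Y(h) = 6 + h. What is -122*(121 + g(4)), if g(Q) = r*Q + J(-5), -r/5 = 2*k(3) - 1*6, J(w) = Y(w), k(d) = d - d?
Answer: -29524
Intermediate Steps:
k(d) = 0
J(w) = 6 + w
r = 30 (r = -5*(2*0 - 1*6) = -5*(0 - 6) = -5*(-6) = 30)
g(Q) = 1 + 30*Q (g(Q) = 30*Q + (6 - 5) = 30*Q + 1 = 1 + 30*Q)
-122*(121 + g(4)) = -122*(121 + (1 + 30*4)) = -122*(121 + (1 + 120)) = -122*(121 + 121) = -122*242 = -29524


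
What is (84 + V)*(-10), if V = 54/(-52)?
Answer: -10785/13 ≈ -829.62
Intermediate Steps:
V = -27/26 (V = 54*(-1/52) = -27/26 ≈ -1.0385)
(84 + V)*(-10) = (84 - 27/26)*(-10) = (2157/26)*(-10) = -10785/13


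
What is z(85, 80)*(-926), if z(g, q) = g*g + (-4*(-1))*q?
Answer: -6986670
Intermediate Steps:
z(g, q) = g**2 + 4*q
z(85, 80)*(-926) = (85**2 + 4*80)*(-926) = (7225 + 320)*(-926) = 7545*(-926) = -6986670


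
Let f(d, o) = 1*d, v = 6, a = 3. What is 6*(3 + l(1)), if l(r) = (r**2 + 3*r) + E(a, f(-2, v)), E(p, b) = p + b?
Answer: 48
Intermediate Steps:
f(d, o) = d
E(p, b) = b + p
l(r) = 1 + r**2 + 3*r (l(r) = (r**2 + 3*r) + (-2 + 3) = (r**2 + 3*r) + 1 = 1 + r**2 + 3*r)
6*(3 + l(1)) = 6*(3 + (1 + 1**2 + 3*1)) = 6*(3 + (1 + 1 + 3)) = 6*(3 + 5) = 6*8 = 48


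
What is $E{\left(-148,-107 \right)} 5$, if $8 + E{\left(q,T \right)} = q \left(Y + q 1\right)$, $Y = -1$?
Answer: $110220$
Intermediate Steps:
$E{\left(q,T \right)} = -8 + q \left(-1 + q\right)$ ($E{\left(q,T \right)} = -8 + q \left(-1 + q 1\right) = -8 + q \left(-1 + q\right)$)
$E{\left(-148,-107 \right)} 5 = \left(-8 + \left(-148\right)^{2} - -148\right) 5 = \left(-8 + 21904 + 148\right) 5 = 22044 \cdot 5 = 110220$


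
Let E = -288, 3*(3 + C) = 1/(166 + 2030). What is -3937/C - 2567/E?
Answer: 7520574949/5691744 ≈ 1321.3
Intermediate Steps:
C = -19763/6588 (C = -3 + 1/(3*(166 + 2030)) = -3 + (1/3)/2196 = -3 + (1/3)*(1/2196) = -3 + 1/6588 = -19763/6588 ≈ -2.9998)
-3937/C - 2567/E = -3937/(-19763/6588) - 2567/(-288) = -3937*(-6588/19763) - 2567*(-1/288) = 25936956/19763 + 2567/288 = 7520574949/5691744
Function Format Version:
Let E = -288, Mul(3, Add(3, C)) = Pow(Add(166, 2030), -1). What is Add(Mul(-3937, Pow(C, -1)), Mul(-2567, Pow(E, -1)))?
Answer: Rational(7520574949, 5691744) ≈ 1321.3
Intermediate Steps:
C = Rational(-19763, 6588) (C = Add(-3, Mul(Rational(1, 3), Pow(Add(166, 2030), -1))) = Add(-3, Mul(Rational(1, 3), Pow(2196, -1))) = Add(-3, Mul(Rational(1, 3), Rational(1, 2196))) = Add(-3, Rational(1, 6588)) = Rational(-19763, 6588) ≈ -2.9998)
Add(Mul(-3937, Pow(C, -1)), Mul(-2567, Pow(E, -1))) = Add(Mul(-3937, Pow(Rational(-19763, 6588), -1)), Mul(-2567, Pow(-288, -1))) = Add(Mul(-3937, Rational(-6588, 19763)), Mul(-2567, Rational(-1, 288))) = Add(Rational(25936956, 19763), Rational(2567, 288)) = Rational(7520574949, 5691744)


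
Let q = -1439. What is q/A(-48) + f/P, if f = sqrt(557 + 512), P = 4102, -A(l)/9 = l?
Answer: -1439/432 + sqrt(1069)/4102 ≈ -3.3230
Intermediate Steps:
A(l) = -9*l
f = sqrt(1069) ≈ 32.696
q/A(-48) + f/P = -1439/((-9*(-48))) + sqrt(1069)/4102 = -1439/432 + sqrt(1069)*(1/4102) = -1439*1/432 + sqrt(1069)/4102 = -1439/432 + sqrt(1069)/4102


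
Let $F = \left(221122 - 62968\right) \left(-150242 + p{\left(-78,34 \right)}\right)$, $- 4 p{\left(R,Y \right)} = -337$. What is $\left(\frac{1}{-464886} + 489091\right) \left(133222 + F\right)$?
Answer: $- \frac{10799201155173725258375}{929772} \approx -1.1615 \cdot 10^{16}$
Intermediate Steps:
$p{\left(R,Y \right)} = \frac{337}{4}$ ($p{\left(R,Y \right)} = \left(- \frac{1}{4}\right) \left(-337\right) = \frac{337}{4}$)
$F = - \frac{47496097587}{2}$ ($F = \left(221122 - 62968\right) \left(-150242 + \frac{337}{4}\right) = 158154 \left(- \frac{600631}{4}\right) = - \frac{47496097587}{2} \approx -2.3748 \cdot 10^{10}$)
$\left(\frac{1}{-464886} + 489091\right) \left(133222 + F\right) = \left(\frac{1}{-464886} + 489091\right) \left(133222 - \frac{47496097587}{2}\right) = \left(- \frac{1}{464886} + 489091\right) \left(- \frac{47495831143}{2}\right) = \frac{227371558625}{464886} \left(- \frac{47495831143}{2}\right) = - \frac{10799201155173725258375}{929772}$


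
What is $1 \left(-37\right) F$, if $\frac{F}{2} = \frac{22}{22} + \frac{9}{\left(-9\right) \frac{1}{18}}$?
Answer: $1258$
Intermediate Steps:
$F = -34$ ($F = 2 \left(\frac{22}{22} + \frac{9}{\left(-9\right) \frac{1}{18}}\right) = 2 \left(22 \cdot \frac{1}{22} + \frac{9}{\left(-9\right) \frac{1}{18}}\right) = 2 \left(1 + \frac{9}{- \frac{1}{2}}\right) = 2 \left(1 + 9 \left(-2\right)\right) = 2 \left(1 - 18\right) = 2 \left(-17\right) = -34$)
$1 \left(-37\right) F = 1 \left(-37\right) \left(-34\right) = \left(-37\right) \left(-34\right) = 1258$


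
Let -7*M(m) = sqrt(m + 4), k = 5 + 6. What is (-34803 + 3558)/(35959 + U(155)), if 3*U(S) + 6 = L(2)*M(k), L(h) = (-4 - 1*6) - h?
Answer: -55050346785/63352386361 + 874860*sqrt(15)/63352386361 ≈ -0.86890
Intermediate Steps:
k = 11
M(m) = -sqrt(4 + m)/7 (M(m) = -sqrt(m + 4)/7 = -sqrt(4 + m)/7)
L(h) = -10 - h (L(h) = (-4 - 6) - h = -10 - h)
U(S) = -2 + 4*sqrt(15)/7 (U(S) = -2 + ((-10 - 1*2)*(-sqrt(4 + 11)/7))/3 = -2 + ((-10 - 2)*(-sqrt(15)/7))/3 = -2 + (-(-12)*sqrt(15)/7)/3 = -2 + (12*sqrt(15)/7)/3 = -2 + 4*sqrt(15)/7)
(-34803 + 3558)/(35959 + U(155)) = (-34803 + 3558)/(35959 + (-2 + 4*sqrt(15)/7)) = -31245/(35957 + 4*sqrt(15)/7)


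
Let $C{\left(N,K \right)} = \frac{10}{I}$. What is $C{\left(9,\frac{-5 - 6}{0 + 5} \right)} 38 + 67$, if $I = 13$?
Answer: $\frac{1251}{13} \approx 96.231$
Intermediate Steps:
$C{\left(N,K \right)} = \frac{10}{13}$
$C{\left(9,\frac{-5 - 6}{0 + 5} \right)} 38 + 67 = \frac{10}{13} \cdot 38 + 67 = \frac{380}{13} + 67 = \frac{1251}{13}$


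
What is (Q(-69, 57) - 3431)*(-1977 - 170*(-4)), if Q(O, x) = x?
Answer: 4376078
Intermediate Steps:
(Q(-69, 57) - 3431)*(-1977 - 170*(-4)) = (57 - 3431)*(-1977 - 170*(-4)) = -3374*(-1977 + 680) = -3374*(-1297) = 4376078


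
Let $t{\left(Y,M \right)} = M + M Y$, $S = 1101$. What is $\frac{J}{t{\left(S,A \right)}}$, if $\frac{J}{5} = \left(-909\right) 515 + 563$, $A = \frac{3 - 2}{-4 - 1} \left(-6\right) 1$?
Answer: $- \frac{2922325}{1653} \approx -1767.9$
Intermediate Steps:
$A = \frac{6}{5}$ ($A = 1 \frac{1}{-5} \left(-6\right) 1 = 1 \left(- \frac{1}{5}\right) \left(-6\right) 1 = \left(- \frac{1}{5}\right) \left(-6\right) 1 = \frac{6}{5} \cdot 1 = \frac{6}{5} \approx 1.2$)
$J = -2337860$ ($J = 5 \left(\left(-909\right) 515 + 563\right) = 5 \left(-468135 + 563\right) = 5 \left(-467572\right) = -2337860$)
$\frac{J}{t{\left(S,A \right)}} = - \frac{2337860}{\frac{6}{5} \left(1 + 1101\right)} = - \frac{2337860}{\frac{6}{5} \cdot 1102} = - \frac{2337860}{\frac{6612}{5}} = \left(-2337860\right) \frac{5}{6612} = - \frac{2922325}{1653}$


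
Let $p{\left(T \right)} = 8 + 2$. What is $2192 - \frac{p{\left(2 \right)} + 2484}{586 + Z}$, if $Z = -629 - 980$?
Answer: $\frac{2244910}{1023} \approx 2194.4$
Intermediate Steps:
$p{\left(T \right)} = 10$
$Z = -1609$ ($Z = -629 - 980 = -1609$)
$2192 - \frac{p{\left(2 \right)} + 2484}{586 + Z} = 2192 - \frac{10 + 2484}{586 - 1609} = 2192 - \frac{2494}{-1023} = 2192 - 2494 \left(- \frac{1}{1023}\right) = 2192 - - \frac{2494}{1023} = 2192 + \frac{2494}{1023} = \frac{2244910}{1023}$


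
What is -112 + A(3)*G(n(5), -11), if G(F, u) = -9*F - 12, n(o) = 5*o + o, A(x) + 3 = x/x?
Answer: 452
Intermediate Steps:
A(x) = -2 (A(x) = -3 + x/x = -3 + 1 = -2)
n(o) = 6*o
G(F, u) = -12 - 9*F
-112 + A(3)*G(n(5), -11) = -112 - 2*(-12 - 54*5) = -112 - 2*(-12 - 9*30) = -112 - 2*(-12 - 270) = -112 - 2*(-282) = -112 + 564 = 452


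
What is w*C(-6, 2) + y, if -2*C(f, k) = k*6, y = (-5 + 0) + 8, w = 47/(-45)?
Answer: 139/15 ≈ 9.2667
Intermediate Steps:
w = -47/45 (w = 47*(-1/45) = -47/45 ≈ -1.0444)
y = 3 (y = -5 + 8 = 3)
C(f, k) = -3*k (C(f, k) = -k*6/2 = -3*k)
w*C(-6, 2) + y = -(-47)*2/15 + 3 = -47/45*(-6) + 3 = 94/15 + 3 = 139/15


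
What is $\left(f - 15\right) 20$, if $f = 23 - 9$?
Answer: $-20$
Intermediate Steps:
$f = 14$ ($f = 23 - 9 = 14$)
$\left(f - 15\right) 20 = \left(14 - 15\right) 20 = \left(-1\right) 20 = -20$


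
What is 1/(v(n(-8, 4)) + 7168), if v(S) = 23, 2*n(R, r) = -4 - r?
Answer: 1/7191 ≈ 0.00013906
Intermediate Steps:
n(R, r) = -2 - r/2 (n(R, r) = (-4 - r)/2 = -2 - r/2)
1/(v(n(-8, 4)) + 7168) = 1/(23 + 7168) = 1/7191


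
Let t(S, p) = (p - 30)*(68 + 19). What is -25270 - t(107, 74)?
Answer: -29098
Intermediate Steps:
t(S, p) = -2610 + 87*p (t(S, p) = (-30 + p)*87 = -2610 + 87*p)
-25270 - t(107, 74) = -25270 - (-2610 + 87*74) = -25270 - (-2610 + 6438) = -25270 - 1*3828 = -25270 - 3828 = -29098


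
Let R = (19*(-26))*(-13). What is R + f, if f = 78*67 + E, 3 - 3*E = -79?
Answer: 35026/3 ≈ 11675.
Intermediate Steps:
E = 82/3 (E = 1 - ⅓*(-79) = 1 + 79/3 = 82/3 ≈ 27.333)
R = 6422 (R = -494*(-13) = 6422)
f = 15760/3 (f = 78*67 + 82/3 = 5226 + 82/3 = 15760/3 ≈ 5253.3)
R + f = 6422 + 15760/3 = 35026/3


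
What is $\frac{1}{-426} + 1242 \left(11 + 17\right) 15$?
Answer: $\frac{222218639}{426} \approx 5.2164 \cdot 10^{5}$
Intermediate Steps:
$\frac{1}{-426} + 1242 \left(11 + 17\right) 15 = - \frac{1}{426} + 1242 \cdot 28 \cdot 15 = - \frac{1}{426} + 1242 \cdot 420 = - \frac{1}{426} + 521640 = \frac{222218639}{426}$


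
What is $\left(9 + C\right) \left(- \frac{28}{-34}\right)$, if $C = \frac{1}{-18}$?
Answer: $\frac{1127}{153} \approx 7.366$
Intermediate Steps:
$C = - \frac{1}{18} \approx -0.055556$
$\left(9 + C\right) \left(- \frac{28}{-34}\right) = \left(9 - \frac{1}{18}\right) \left(- \frac{28}{-34}\right) = \frac{161 \left(\left(-28\right) \left(- \frac{1}{34}\right)\right)}{18} = \frac{161}{18} \cdot \frac{14}{17} = \frac{1127}{153}$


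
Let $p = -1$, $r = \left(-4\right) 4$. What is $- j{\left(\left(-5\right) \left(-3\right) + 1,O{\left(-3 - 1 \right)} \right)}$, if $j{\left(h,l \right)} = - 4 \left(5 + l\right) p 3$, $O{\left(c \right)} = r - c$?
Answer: $84$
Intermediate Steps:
$r = -16$
$O{\left(c \right)} = -16 - c$
$j{\left(h,l \right)} = 60 + 12 l$ ($j{\left(h,l \right)} = - 4 \left(5 + l\right) \left(-1\right) 3 = \left(-20 - 4 l\right) \left(-1\right) 3 = \left(20 + 4 l\right) 3 = 60 + 12 l$)
$- j{\left(\left(-5\right) \left(-3\right) + 1,O{\left(-3 - 1 \right)} \right)} = - (60 + 12 \left(-16 - \left(-3 - 1\right)\right)) = - (60 + 12 \left(-16 - -4\right)) = - (60 + 12 \left(-16 + 4\right)) = - (60 + 12 \left(-12\right)) = - (60 - 144) = \left(-1\right) \left(-84\right) = 84$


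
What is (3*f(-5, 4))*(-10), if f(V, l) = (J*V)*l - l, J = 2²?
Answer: 2520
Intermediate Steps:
J = 4
f(V, l) = -l + 4*V*l (f(V, l) = (4*V)*l - l = 4*V*l - l = -l + 4*V*l)
(3*f(-5, 4))*(-10) = (3*(4*(-1 + 4*(-5))))*(-10) = (3*(4*(-1 - 20)))*(-10) = (3*(4*(-21)))*(-10) = (3*(-84))*(-10) = -252*(-10) = 2520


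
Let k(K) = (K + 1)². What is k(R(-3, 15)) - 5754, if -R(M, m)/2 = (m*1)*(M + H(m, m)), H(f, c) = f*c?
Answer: 44336527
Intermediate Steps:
H(f, c) = c*f
R(M, m) = -2*m*(M + m²) (R(M, m) = -2*m*1*(M + m*m) = -2*m*(M + m²))
k(K) = (1 + K)²
k(R(-3, 15)) - 5754 = (1 - 2*15*(-3 + 15²))² - 5754 = (1 - 2*15*(-3 + 225))² - 5754 = (1 - 2*15*222)² - 5754 = (1 - 6660)² - 5754 = (-6659)² - 5754 = 44342281 - 5754 = 44336527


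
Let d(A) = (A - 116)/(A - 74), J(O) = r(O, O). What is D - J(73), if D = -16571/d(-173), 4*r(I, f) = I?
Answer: -16393245/1156 ≈ -14181.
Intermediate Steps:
r(I, f) = I/4
J(O) = O/4
d(A) = (-116 + A)/(-74 + A)
D = -4093037/289 (D = -16571*(-74 - 173)/(-116 - 173) = -16571/(-289/(-247)) = -16571/((-1/247*(-289))) = -16571/289/247 = -16571*247/289 = -4093037/289 ≈ -14163.)
D - J(73) = -4093037/289 - 73/4 = -16393245/1156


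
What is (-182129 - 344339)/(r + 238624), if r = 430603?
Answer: -526468/669227 ≈ -0.78668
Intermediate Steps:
(-182129 - 344339)/(r + 238624) = (-182129 - 344339)/(430603 + 238624) = -526468/669227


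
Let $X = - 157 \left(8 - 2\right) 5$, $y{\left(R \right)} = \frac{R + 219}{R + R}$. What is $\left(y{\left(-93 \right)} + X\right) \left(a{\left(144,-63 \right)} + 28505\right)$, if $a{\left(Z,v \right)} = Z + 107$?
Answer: $- \frac{4199267436}{31} \approx -1.3546 \cdot 10^{8}$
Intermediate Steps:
$a{\left(Z,v \right)} = 107 + Z$
$y{\left(R \right)} = \frac{219 + R}{2 R}$
$X = -4710$ ($X = - 157 \cdot 6 \cdot 5 = \left(-157\right) 30 = -4710$)
$\left(y{\left(-93 \right)} + X\right) \left(a{\left(144,-63 \right)} + 28505\right) = \left(\frac{219 - 93}{2 \left(-93\right)} - 4710\right) \left(\left(107 + 144\right) + 28505\right) = \left(\frac{1}{2} \left(- \frac{1}{93}\right) 126 - 4710\right) \left(251 + 28505\right) = \left(- \frac{21}{31} - 4710\right) 28756 = \left(- \frac{146031}{31}\right) 28756 = - \frac{4199267436}{31}$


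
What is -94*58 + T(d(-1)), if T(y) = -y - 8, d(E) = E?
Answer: -5459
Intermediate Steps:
T(y) = -8 - y
-94*58 + T(d(-1)) = -94*58 + (-8 - 1*(-1)) = -5452 + (-8 + 1) = -5452 - 7 = -5459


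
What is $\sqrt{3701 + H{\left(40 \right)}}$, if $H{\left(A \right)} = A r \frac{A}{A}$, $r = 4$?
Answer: $3 \sqrt{429} \approx 62.137$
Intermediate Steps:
$H{\left(A \right)} = 4 A$ ($H{\left(A \right)} = A 4 \frac{A}{A} = 4 A 1 = 4 A$)
$\sqrt{3701 + H{\left(40 \right)}} = \sqrt{3701 + 4 \cdot 40} = \sqrt{3701 + 160} = \sqrt{3861} = 3 \sqrt{429}$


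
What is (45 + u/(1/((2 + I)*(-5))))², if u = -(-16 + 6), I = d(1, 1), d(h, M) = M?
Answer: 11025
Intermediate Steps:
I = 1
u = 10 (u = -1*(-10) = 10)
(45 + u/(1/((2 + I)*(-5))))² = (45 + 10/(1/((2 + 1)*(-5))))² = (45 + 10/(1/(3*(-5))))² = (45 + 10/(1/(-15)))² = (45 + 10/(-1/15))² = (45 + 10*(-15))² = (45 - 150)² = (-105)² = 11025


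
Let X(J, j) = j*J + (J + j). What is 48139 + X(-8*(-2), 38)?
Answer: 48801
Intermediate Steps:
X(J, j) = J + j + J*j (X(J, j) = J*j + (J + j) = J + j + J*j)
48139 + X(-8*(-2), 38) = 48139 + (-8*(-2) + 38 - 8*(-2)*38) = 48139 + (16 + 38 + 16*38) = 48139 + (16 + 38 + 608) = 48139 + 662 = 48801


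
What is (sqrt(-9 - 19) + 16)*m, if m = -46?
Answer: -736 - 92*I*sqrt(7) ≈ -736.0 - 243.41*I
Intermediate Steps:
(sqrt(-9 - 19) + 16)*m = (sqrt(-9 - 19) + 16)*(-46) = (sqrt(-28) + 16)*(-46) = (2*I*sqrt(7) + 16)*(-46) = (16 + 2*I*sqrt(7))*(-46) = -736 - 92*I*sqrt(7)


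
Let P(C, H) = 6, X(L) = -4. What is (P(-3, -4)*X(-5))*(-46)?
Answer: 1104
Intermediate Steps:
(P(-3, -4)*X(-5))*(-46) = (6*(-4))*(-46) = -24*(-46) = 1104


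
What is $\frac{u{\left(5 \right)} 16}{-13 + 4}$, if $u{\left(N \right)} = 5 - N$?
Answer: $0$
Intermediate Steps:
$\frac{u{\left(5 \right)} 16}{-13 + 4} = \frac{\left(5 - 5\right) 16}{-13 + 4} = \frac{\left(5 - 5\right) 16}{-9} = 0 \cdot 16 \left(- \frac{1}{9}\right) = 0 \left(- \frac{1}{9}\right) = 0$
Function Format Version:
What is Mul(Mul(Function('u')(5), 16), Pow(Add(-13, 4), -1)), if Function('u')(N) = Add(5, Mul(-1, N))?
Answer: 0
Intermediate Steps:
Mul(Mul(Function('u')(5), 16), Pow(Add(-13, 4), -1)) = Mul(Mul(Add(5, Mul(-1, 5)), 16), Pow(Add(-13, 4), -1)) = Mul(Mul(Add(5, -5), 16), Pow(-9, -1)) = Mul(Mul(0, 16), Rational(-1, 9)) = Mul(0, Rational(-1, 9)) = 0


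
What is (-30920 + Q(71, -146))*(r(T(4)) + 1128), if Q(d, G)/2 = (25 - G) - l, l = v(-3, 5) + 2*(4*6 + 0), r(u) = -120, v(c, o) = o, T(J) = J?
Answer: -30929472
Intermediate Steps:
l = 53 (l = 5 + 2*(4*6 + 0) = 5 + 2*(24 + 0) = 5 + 2*24 = 5 + 48 = 53)
Q(d, G) = -56 - 2*G (Q(d, G) = 2*((25 - G) - 1*53) = 2*((25 - G) - 53) = 2*(-28 - G) = -56 - 2*G)
(-30920 + Q(71, -146))*(r(T(4)) + 1128) = (-30920 + (-56 - 2*(-146)))*(-120 + 1128) = (-30920 + (-56 + 292))*1008 = (-30920 + 236)*1008 = -30684*1008 = -30929472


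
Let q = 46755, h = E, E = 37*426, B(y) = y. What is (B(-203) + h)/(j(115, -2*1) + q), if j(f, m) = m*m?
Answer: 15559/46759 ≈ 0.33275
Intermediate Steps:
E = 15762
h = 15762
j(f, m) = m²
(B(-203) + h)/(j(115, -2*1) + q) = (-203 + 15762)/((-2*1)² + 46755) = 15559/((-2)² + 46755) = 15559/(4 + 46755) = 15559/46759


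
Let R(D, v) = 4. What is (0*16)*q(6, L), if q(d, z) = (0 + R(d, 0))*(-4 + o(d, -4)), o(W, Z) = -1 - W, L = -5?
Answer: 0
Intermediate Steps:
q(d, z) = -20 - 4*d (q(d, z) = (0 + 4)*(-4 + (-1 - d)) = 4*(-5 - d) = -20 - 4*d)
(0*16)*q(6, L) = (0*16)*(-20 - 4*6) = 0*(-20 - 24) = 0*(-44) = 0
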